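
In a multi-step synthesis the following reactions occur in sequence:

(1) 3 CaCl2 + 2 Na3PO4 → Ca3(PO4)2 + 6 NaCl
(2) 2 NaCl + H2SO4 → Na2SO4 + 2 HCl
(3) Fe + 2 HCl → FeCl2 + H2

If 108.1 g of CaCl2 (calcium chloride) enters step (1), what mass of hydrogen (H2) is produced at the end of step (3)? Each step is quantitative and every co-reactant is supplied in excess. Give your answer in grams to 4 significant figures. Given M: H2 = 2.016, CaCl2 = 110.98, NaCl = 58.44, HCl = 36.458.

1.964 g

n(CaCl2) = 108.1 / 110.98 = 0.97405 mol.
Reaction (1): CaCl2→NaCl ratio 3:6 ⇒ n(NaCl) = 1.9481 mol.
Reaction (2): NaCl→HCl ratio 2:2 ⇒ n(HCl) = 1.9481 mol.
Reaction (3): HCl→H2 ratio 2:1 ⇒ n(H2) = 0.97405 mol.
Mass of H2 = 0.97405 × 2.016 = 1.9637 g.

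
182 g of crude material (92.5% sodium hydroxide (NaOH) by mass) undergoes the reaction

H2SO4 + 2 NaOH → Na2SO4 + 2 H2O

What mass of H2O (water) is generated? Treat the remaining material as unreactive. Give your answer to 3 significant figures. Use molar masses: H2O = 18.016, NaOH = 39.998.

Mass of pure NaOH = 182 g × 0.925 = 168.3 g.
n(NaOH) = 168.3 g / 39.998 g/mol = 4.209 mol.
From the equation the NaOH:H2O mole ratio is 2:2, so n(H2O) = 4.209 × 2/2 = 4.209 mol.
Mass of H2O = 4.209 mol × 18.016 g/mol = 75.83 g.

75.8 g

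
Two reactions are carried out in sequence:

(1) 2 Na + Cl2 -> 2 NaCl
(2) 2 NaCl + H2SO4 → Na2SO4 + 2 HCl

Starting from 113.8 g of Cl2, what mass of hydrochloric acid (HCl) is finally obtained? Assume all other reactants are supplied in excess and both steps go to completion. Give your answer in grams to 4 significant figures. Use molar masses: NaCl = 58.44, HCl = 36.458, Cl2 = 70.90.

n(Cl2) = 113.80 / 70.90 = 1.6051 mol.
Step 1 gives a 1:2 ratio of Cl2 to NaCl, so n(NaCl) = 3.2102 mol.
In step 2 the NaCl:HCl ratio is 2:2, so n(HCl) = 3.2102 mol.
Mass of HCl = 3.2102 × 36.458 = 117.04 g.

117.0 g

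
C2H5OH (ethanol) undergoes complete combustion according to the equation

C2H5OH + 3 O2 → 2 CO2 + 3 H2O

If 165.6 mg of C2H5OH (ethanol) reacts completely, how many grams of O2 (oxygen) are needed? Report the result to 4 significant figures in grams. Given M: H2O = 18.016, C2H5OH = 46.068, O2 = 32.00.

0.3451 g

Convert: 165.6 mg = 0.16560 g.
n(C2H5OH) = 0.16560 g / 46.068 g/mol = 0.0035947 mol.
From the equation the C2H5OH:O2 mole ratio is 1:3, so n(O2) = 0.0035947 × 3/1 = 0.010784 mol.
Mass of O2 = 0.010784 mol × 32.00 g/mol = 0.34509 g.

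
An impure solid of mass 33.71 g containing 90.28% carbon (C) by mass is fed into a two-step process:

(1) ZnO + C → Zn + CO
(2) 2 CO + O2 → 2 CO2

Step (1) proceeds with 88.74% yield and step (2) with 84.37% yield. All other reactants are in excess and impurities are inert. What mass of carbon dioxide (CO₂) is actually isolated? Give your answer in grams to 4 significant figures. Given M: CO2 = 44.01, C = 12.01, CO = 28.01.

83.50 g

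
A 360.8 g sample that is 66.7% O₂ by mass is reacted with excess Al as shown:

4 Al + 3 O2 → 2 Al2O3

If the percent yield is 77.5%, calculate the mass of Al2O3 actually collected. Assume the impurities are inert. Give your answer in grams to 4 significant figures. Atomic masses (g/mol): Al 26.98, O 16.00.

396.2 g

Pure O2 available = 360.8 g × 0.667 = 240.65 g.
M(O2) = 2(16.00) = 32.00 g/mol.
M(Al2O3) = 2(26.98) + 3(16.00) = 101.96 g/mol.
n(O2) = 240.65 g / 32.00 g/mol = 7.5204 mol.
From the equation the O2:Al2O3 mole ratio is 3:2, so n(Al2O3) = 7.5204 × 2/3 = 5.0136 mol.
Mass of Al2O3 = 5.0136 mol × 101.96 g/mol = 511.19 g.
Actual mass collected = 511.19 g × 0.775 = 396.17 g.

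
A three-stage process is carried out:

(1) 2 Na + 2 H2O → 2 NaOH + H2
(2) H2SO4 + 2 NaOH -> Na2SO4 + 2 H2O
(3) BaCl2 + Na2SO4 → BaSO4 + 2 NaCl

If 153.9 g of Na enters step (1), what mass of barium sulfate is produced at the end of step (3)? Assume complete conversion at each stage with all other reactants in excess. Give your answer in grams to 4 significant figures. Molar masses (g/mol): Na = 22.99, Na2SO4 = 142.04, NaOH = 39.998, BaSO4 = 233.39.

781.2 g

n(Na) = 153.9 / 22.99 = 6.6942 mol.
Reaction (1): Na→NaOH ratio 2:2 ⇒ n(NaOH) = 6.6942 mol.
Reaction (2): NaOH→Na2SO4 ratio 2:1 ⇒ n(Na2SO4) = 3.3471 mol.
Reaction (3): Na2SO4→BaSO4 ratio 1:1 ⇒ n(BaSO4) = 3.3471 mol.
Mass of BaSO4 = 3.3471 × 233.39 = 781.18 g.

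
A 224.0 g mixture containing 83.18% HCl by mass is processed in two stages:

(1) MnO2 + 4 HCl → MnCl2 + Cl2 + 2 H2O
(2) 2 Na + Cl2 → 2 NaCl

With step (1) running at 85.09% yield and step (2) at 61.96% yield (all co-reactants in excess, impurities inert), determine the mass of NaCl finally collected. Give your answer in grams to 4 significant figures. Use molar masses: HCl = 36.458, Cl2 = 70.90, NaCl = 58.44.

Pure HCl = 224.0 × 0.8318 = 186.32 g.
n(HCl) = 186.32 / 36.458 = 5.1106 mol.
Step 1 (HCl:Cl2 = 4:1): theoretical n(Cl2) = 1.2777 mol; at 85.09% yield, n(Cl2) = 1.0872 mol.
Step 2 (Cl2:NaCl = 1:2): theoretical n(NaCl) = 2.1743 mol, so theoretical mass = 2.1743 × 58.44 = 127.07 g.
At 61.96% yield, actual mass of NaCl = 127.07 × 0.6196 = 78.731 g.

78.73 g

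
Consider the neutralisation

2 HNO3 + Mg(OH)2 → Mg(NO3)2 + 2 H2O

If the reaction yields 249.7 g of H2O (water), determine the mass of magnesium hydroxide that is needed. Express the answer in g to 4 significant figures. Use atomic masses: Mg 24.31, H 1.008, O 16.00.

404.2 g

M(H2O) = 2(1.008) + 16.00 = 18.016 g/mol.
M(Mg(OH)2) = 24.31 + 2(16.00) + 2(1.008) = 58.326 g/mol.
n(H2O) = 249.70 g / 18.016 g/mol = 13.860 mol.
From the equation the H2O:Mg(OH)2 mole ratio is 2:1, so n(Mg(OH)2) = 13.860 × 1/2 = 6.9300 mol.
Mass of Mg(OH)2 = 6.9300 mol × 58.326 g/mol = 404.20 g.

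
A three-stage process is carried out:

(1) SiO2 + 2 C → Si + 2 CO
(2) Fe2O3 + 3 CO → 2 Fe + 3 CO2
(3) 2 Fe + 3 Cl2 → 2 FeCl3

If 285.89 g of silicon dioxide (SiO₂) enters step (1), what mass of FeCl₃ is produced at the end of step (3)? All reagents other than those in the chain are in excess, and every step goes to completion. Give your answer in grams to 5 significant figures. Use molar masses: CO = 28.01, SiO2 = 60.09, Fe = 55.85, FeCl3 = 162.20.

n(SiO2) = 285.89 / 60.09 = 4.75770 mol.
Reaction (1): SiO2→CO ratio 1:2 ⇒ n(CO) = 9.51539 mol.
Reaction (2): CO→Fe ratio 3:2 ⇒ n(Fe) = 6.34360 mol.
Reaction (3): Fe→FeCl3 ratio 2:2 ⇒ n(FeCl3) = 6.34360 mol.
Mass of FeCl3 = 6.34360 × 162.20 = 1028.93 g.

1028.9 g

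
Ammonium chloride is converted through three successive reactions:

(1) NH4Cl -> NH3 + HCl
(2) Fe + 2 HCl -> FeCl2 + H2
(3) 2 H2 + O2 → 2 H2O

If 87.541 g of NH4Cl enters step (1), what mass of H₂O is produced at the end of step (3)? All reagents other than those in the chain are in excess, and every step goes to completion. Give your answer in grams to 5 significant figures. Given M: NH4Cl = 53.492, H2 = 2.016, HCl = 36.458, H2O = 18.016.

14.742 g

n(NH4Cl) = 87.541 / 53.492 = 1.63653 mol.
Reaction (1): NH4Cl→HCl ratio 1:1 ⇒ n(HCl) = 1.63653 mol.
Reaction (2): HCl→H2 ratio 2:1 ⇒ n(H2) = 0.818263 mol.
Reaction (3): H2→H2O ratio 2:2 ⇒ n(H2O) = 0.818263 mol.
Mass of H2O = 0.818263 × 18.016 = 14.7418 g.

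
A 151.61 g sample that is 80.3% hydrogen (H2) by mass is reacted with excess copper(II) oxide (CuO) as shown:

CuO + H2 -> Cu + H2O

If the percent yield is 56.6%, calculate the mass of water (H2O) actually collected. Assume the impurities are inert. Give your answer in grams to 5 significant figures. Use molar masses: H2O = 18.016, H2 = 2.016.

Pure H2 available = 151.61 g × 0.803 = 121.743 g.
n(H2) = 121.743 g / 2.016 g/mol = 60.3883 mol.
From the equation the H2:H2O mole ratio is 1:1, so n(H2O) = 60.3883 × 1/1 = 60.3883 mol.
Mass of H2O = 60.3883 mol × 18.016 g/mol = 1087.96 g.
Actual mass collected = 1087.96 g × 0.566 = 615.783 g.

615.78 g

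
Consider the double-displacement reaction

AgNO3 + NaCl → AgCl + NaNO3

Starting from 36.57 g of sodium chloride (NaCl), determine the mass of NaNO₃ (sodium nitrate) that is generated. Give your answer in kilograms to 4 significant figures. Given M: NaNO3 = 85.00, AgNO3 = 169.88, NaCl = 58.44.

0.05319 kg

n(NaCl) = 36.570 g / 58.44 g/mol = 0.62577 mol.
From the equation the NaCl:NaNO3 mole ratio is 1:1, so n(NaNO3) = 0.62577 × 1/1 = 0.62577 mol.
Mass of NaNO3 = 0.62577 mol × 85.00 g/mol = 53.190 g.
Converting to kg: 53.190 g = 0.05319 kg.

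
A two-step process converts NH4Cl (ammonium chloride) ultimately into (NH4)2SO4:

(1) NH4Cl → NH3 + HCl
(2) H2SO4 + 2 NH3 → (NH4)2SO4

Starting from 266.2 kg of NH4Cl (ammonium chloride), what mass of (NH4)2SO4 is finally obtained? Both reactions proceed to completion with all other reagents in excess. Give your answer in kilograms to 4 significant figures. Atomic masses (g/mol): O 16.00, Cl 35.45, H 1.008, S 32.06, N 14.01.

328.8 kg

M(NH4Cl) = 14.01 + 4(1.008) + 35.45 = 53.492 g/mol.
M((NH4)2SO4) = 2(14.01) + 8(1.008) + 32.06 + 4(16.00) = 132.144 g/mol.
266.2 kg = 266200 g.
n(NH4Cl) = 266200 / 53.492 = 4976.4 mol.
Step 1 gives a 1:1 ratio of NH4Cl to NH3, so n(NH3) = 4976.4 mol.
In step 2 the NH3:(NH4)2SO4 ratio is 2:1, so n((NH4)2SO4) = 2488.2 mol.
Mass of (NH4)2SO4 = 2488.2 × 132.144 = 328800 g = 328.8 kg.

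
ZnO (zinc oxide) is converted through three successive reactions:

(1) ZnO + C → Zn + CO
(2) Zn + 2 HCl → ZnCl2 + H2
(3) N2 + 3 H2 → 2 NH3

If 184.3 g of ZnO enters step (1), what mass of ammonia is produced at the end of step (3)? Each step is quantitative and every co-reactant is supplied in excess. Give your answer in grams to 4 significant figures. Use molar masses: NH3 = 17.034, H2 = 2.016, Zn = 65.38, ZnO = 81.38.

n(ZnO) = 184.3 / 81.38 = 2.2647 mol.
Reaction (1): ZnO→Zn ratio 1:1 ⇒ n(Zn) = 2.2647 mol.
Reaction (2): Zn→H2 ratio 1:1 ⇒ n(H2) = 2.2647 mol.
Reaction (3): H2→NH3 ratio 3:2 ⇒ n(NH3) = 1.5098 mol.
Mass of NH3 = 1.5098 × 17.034 = 25.718 g.

25.72 g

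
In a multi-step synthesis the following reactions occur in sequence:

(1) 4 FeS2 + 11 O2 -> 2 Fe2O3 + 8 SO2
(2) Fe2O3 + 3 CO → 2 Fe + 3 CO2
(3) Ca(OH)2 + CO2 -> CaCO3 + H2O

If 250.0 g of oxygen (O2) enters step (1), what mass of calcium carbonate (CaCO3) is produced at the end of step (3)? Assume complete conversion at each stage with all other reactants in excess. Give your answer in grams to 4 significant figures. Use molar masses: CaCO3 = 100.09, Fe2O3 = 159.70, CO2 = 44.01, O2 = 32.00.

n(O2) = 250.0 / 32.00 = 7.8125 mol.
Reaction (1): O2→Fe2O3 ratio 11:2 ⇒ n(Fe2O3) = 1.4205 mol.
Reaction (2): Fe2O3→CO2 ratio 1:3 ⇒ n(CO2) = 4.2614 mol.
Reaction (3): CO2→CaCO3 ratio 1:1 ⇒ n(CaCO3) = 4.2614 mol.
Mass of CaCO3 = 4.2614 × 100.09 = 426.52 g.

426.5 g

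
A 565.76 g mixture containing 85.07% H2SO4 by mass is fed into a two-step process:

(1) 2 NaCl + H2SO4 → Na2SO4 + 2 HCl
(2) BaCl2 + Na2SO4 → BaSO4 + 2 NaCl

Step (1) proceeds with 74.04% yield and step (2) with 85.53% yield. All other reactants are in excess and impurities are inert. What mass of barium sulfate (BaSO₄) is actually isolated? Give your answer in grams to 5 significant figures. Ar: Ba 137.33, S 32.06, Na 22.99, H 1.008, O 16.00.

725.29 g

Pure H2SO4 = 565.76 × 0.8507 = 481.292 g.
M(H2SO4) = 2(1.008) + 32.06 + 4(16.00) = 98.076 g/mol.
M(BaSO4) = 137.33 + 32.06 + 4(16.00) = 233.39 g/mol.
n(H2SO4) = 481.292 / 98.076 = 4.90734 mol.
Step 1 (H2SO4:Na2SO4 = 1:1): theoretical n(Na2SO4) = 4.90734 mol; at 74.04% yield, n(Na2SO4) = 3.63339 mol.
Step 2 (Na2SO4:BaSO4 = 1:1): theoretical n(BaSO4) = 3.63339 mol, so theoretical mass = 3.63339 × 233.39 = 847.998 g.
At 85.53% yield, actual mass of BaSO4 = 847.998 × 0.8553 = 725.292 g.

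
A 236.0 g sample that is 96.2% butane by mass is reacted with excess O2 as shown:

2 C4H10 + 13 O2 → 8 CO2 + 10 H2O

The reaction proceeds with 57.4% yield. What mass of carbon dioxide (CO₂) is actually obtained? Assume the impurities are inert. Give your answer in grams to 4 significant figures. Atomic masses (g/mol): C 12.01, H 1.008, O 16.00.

394.7 g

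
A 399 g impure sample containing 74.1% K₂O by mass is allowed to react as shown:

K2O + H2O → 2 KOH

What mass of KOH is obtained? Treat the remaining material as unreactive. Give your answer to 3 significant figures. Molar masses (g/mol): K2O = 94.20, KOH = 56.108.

352 g

Mass of pure K2O = 399 g × 0.741 = 295.7 g.
n(K2O) = 295.7 g / 94.20 g/mol = 3.139 mol.
From the equation the K2O:KOH mole ratio is 1:2, so n(KOH) = 3.139 × 2/1 = 6.277 mol.
Mass of KOH = 6.277 mol × 56.108 g/mol = 352.2 g.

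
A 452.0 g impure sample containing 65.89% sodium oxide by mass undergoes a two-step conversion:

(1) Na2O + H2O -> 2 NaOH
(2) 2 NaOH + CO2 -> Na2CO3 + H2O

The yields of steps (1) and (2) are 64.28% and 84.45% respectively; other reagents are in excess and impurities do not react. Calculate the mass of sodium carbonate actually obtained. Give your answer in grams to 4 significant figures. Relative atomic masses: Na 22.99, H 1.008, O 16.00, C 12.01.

276.5 g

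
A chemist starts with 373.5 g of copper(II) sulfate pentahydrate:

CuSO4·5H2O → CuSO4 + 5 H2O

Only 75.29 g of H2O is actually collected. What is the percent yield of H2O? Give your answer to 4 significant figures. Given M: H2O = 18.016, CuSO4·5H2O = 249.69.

n(CuSO4·5H2O) = 373.50 g / 249.69 g/mol = 1.4959 mol.
From the equation the CuSO4·5H2O:H2O mole ratio is 1:5, so n(H2O) = 1.4959 × 5/1 = 7.4793 mol.
Mass of H2O = 7.4793 mol × 18.016 g/mol = 134.75 g.
This is the theoretical yield. Percent yield = 75.29 g / 134.75 g × 100% = 55.875%.

55.88 %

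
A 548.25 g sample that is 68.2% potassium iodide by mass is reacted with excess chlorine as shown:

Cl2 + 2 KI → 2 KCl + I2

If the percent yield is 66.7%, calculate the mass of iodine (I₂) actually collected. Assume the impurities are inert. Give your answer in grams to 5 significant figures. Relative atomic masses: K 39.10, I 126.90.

Pure KI available = 548.25 g × 0.682 = 373.906 g.
M(KI) = 39.10 + 126.90 = 166.00 g/mol.
M(I2) = 2(126.90) = 253.80 g/mol.
n(KI) = 373.906 g / 166.00 g/mol = 2.25245 mol.
From the equation the KI:I2 mole ratio is 2:1, so n(I2) = 2.25245 × 1/2 = 1.12622 mol.
Mass of I2 = 1.12622 mol × 253.80 g/mol = 285.836 g.
Actual mass collected = 285.836 g × 0.667 = 190.652 g.

190.65 g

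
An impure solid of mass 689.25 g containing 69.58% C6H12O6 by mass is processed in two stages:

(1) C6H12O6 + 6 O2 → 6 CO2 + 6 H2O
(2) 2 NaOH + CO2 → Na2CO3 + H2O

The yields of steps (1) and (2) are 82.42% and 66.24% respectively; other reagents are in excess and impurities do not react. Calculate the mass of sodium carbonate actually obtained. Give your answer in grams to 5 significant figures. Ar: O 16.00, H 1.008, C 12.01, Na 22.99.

Pure C6H12O6 = 689.25 × 0.6958 = 479.580 g.
M(C6H12O6) = 6(12.01) + 12(1.008) + 6(16.00) = 180.156 g/mol.
M(Na2CO3) = 2(22.99) + 12.01 + 3(16.00) = 105.99 g/mol.
n(C6H12O6) = 479.580 / 180.156 = 2.66203 mol.
Step 1 (C6H12O6:CO2 = 1:6): theoretical n(CO2) = 15.9722 mol; at 82.42% yield, n(CO2) = 13.1643 mol.
Step 2 (CO2:Na2CO3 = 1:1): theoretical n(Na2CO3) = 13.1643 mol, so theoretical mass = 13.1643 × 105.99 = 1395.28 g.
At 66.24% yield, actual mass of Na2CO3 = 1395.28 × 0.6624 = 924.233 g.

924.23 g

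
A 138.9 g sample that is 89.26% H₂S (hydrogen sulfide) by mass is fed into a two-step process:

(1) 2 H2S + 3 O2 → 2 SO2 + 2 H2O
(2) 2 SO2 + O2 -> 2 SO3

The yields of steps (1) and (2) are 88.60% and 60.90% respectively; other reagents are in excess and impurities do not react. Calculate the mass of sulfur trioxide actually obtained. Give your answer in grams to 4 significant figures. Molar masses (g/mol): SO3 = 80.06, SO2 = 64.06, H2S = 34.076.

157.2 g

Pure H2S = 138.9 × 0.8926 = 123.98 g.
n(H2S) = 123.98 / 34.076 = 3.6384 mol.
Step 1 (H2S:SO2 = 2:2): theoretical n(SO2) = 3.6384 mol; at 88.60% yield, n(SO2) = 3.2236 mol.
Step 2 (SO2:SO3 = 2:2): theoretical n(SO3) = 3.2236 mol, so theoretical mass = 3.2236 × 80.06 = 258.08 g.
At 60.90% yield, actual mass of SO3 = 258.08 × 0.6090 = 157.17 g.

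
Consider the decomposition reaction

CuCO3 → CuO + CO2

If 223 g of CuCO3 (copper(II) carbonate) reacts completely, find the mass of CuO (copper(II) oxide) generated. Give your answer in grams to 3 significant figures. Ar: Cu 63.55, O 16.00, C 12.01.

M(CuCO3) = 63.55 + 12.01 + 3(16.00) = 123.56 g/mol.
M(CuO) = 63.55 + 16.00 = 79.55 g/mol.
n(CuCO3) = 223.0 g / 123.56 g/mol = 1.805 mol.
From the equation the CuCO3:CuO mole ratio is 1:1, so n(CuO) = 1.805 × 1/1 = 1.805 mol.
Mass of CuO = 1.805 mol × 79.55 g/mol = 143.6 g.

144 g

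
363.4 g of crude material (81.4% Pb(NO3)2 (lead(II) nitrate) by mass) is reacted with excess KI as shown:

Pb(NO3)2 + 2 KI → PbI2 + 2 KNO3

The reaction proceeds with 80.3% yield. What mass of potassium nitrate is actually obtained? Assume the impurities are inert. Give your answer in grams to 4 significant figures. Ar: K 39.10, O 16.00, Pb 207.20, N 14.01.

Pure Pb(NO3)2 available = 363.4 g × 0.814 = 295.81 g.
M(Pb(NO3)2) = 207.20 + 2(14.01) + 6(16.00) = 331.22 g/mol.
M(KNO3) = 39.10 + 14.01 + 3(16.00) = 101.11 g/mol.
n(Pb(NO3)2) = 295.81 g / 331.22 g/mol = 0.89308 mol.
From the equation the Pb(NO3)2:KNO3 mole ratio is 1:2, so n(KNO3) = 0.89308 × 2/1 = 1.7862 mol.
Mass of KNO3 = 1.7862 mol × 101.11 g/mol = 180.60 g.
Actual mass collected = 180.60 g × 0.803 = 145.02 g.

145.0 g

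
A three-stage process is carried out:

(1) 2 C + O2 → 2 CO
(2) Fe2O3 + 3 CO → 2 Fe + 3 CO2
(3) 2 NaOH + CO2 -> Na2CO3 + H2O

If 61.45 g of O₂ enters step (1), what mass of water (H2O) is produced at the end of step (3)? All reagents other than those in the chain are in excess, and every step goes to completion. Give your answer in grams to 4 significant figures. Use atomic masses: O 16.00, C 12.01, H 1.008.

M(O2) = 2(16.00) = 32.00 g/mol.
M(H2O) = 2(1.008) + 16.00 = 18.016 g/mol.
n(O2) = 61.45 / 32.00 = 1.9203 mol.
Reaction (1): O2→CO ratio 1:2 ⇒ n(CO) = 3.8406 mol.
Reaction (2): CO→CO2 ratio 3:3 ⇒ n(CO2) = 3.8406 mol.
Reaction (3): CO2→H2O ratio 1:1 ⇒ n(H2O) = 3.8406 mol.
Mass of H2O = 3.8406 × 18.016 = 69.193 g.

69.19 g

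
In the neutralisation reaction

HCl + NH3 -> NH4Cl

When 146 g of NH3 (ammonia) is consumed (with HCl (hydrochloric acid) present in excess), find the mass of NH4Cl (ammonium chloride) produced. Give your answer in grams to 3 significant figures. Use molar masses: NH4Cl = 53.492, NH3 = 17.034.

n(NH3) = 146.0 g / 17.034 g/mol = 8.571 mol.
From the equation the NH3:NH4Cl mole ratio is 1:1, so n(NH4Cl) = 8.571 × 1/1 = 8.571 mol.
Mass of NH4Cl = 8.571 mol × 53.492 g/mol = 458.5 g.

458 g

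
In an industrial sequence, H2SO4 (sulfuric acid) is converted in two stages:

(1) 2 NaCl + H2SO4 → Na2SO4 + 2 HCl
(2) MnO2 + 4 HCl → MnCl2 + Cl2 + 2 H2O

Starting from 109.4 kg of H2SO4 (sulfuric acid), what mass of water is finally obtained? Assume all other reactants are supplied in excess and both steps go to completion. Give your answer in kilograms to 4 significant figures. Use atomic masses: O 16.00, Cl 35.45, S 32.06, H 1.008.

20.10 kg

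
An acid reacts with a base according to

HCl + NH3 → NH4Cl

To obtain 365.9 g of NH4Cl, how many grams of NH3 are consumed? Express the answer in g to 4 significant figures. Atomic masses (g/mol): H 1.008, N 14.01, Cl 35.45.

M(NH4Cl) = 14.01 + 4(1.008) + 35.45 = 53.492 g/mol.
M(NH3) = 14.01 + 3(1.008) = 17.034 g/mol.
n(NH4Cl) = 365.90 g / 53.492 g/mol = 6.8403 mol.
From the equation the NH4Cl:NH3 mole ratio is 1:1, so n(NH3) = 6.8403 × 1/1 = 6.8403 mol.
Mass of NH3 = 6.8403 mol × 17.034 g/mol = 116.52 g.

116.5 g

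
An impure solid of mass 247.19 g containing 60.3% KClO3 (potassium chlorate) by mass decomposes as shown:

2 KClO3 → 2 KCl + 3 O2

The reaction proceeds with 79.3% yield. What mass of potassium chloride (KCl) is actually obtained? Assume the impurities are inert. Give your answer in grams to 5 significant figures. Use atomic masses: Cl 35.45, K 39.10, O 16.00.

71.904 g

Pure KClO3 available = 247.19 g × 0.603 = 149.056 g.
M(KClO3) = 39.10 + 35.45 + 3(16.00) = 122.55 g/mol.
M(KCl) = 39.10 + 35.45 = 74.55 g/mol.
n(KClO3) = 149.056 g / 122.55 g/mol = 1.21628 mol.
From the equation the KClO3:KCl mole ratio is 2:2, so n(KCl) = 1.21628 × 2/2 = 1.21628 mol.
Mass of KCl = 1.21628 mol × 74.55 g/mol = 90.6740 g.
Actual mass collected = 90.6740 g × 0.793 = 71.9044 g.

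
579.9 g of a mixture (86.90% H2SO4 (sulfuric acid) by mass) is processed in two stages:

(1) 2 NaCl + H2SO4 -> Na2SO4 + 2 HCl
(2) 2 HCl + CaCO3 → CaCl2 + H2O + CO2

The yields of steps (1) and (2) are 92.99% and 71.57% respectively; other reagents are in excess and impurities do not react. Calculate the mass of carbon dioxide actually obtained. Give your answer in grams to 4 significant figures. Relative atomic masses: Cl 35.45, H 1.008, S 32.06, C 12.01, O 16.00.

Pure H2SO4 = 579.9 × 0.8690 = 503.93 g.
M(H2SO4) = 2(1.008) + 32.06 + 4(16.00) = 98.076 g/mol.
M(CO2) = 12.01 + 2(16.00) = 44.01 g/mol.
n(H2SO4) = 503.93 / 98.076 = 5.1382 mol.
Step 1 (H2SO4:HCl = 1:2): theoretical n(HCl) = 10.276 mol; at 92.99% yield, n(HCl) = 9.5560 mol.
Step 2 (HCl:CO2 = 2:1): theoretical n(CO2) = 4.7780 mol, so theoretical mass = 4.7780 × 44.01 = 210.28 g.
At 71.57% yield, actual mass of CO2 = 210.28 × 0.7157 = 150.50 g.

150.5 g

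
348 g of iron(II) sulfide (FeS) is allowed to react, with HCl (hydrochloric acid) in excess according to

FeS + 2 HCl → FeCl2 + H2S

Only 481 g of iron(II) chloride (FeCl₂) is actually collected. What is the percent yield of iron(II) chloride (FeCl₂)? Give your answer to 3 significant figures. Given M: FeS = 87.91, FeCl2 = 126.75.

95.9 %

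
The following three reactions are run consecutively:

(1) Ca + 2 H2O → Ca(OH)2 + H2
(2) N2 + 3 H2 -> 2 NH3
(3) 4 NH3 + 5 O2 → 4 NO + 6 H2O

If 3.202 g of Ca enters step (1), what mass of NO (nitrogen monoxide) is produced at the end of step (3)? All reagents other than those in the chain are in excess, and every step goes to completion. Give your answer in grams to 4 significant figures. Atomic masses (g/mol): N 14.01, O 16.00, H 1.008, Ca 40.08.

1.598 g

M(Ca) = 40.08 g/mol.
M(NO) = 14.01 + 16.00 = 30.01 g/mol.
n(Ca) = 3.202 / 40.08 = 0.079890 mol.
Reaction (1): Ca→H2 ratio 1:1 ⇒ n(H2) = 0.079890 mol.
Reaction (2): H2→NH3 ratio 3:2 ⇒ n(NH3) = 0.053260 mol.
Reaction (3): NH3→NO ratio 4:4 ⇒ n(NO) = 0.053260 mol.
Mass of NO = 0.053260 × 30.01 = 1.5983 g.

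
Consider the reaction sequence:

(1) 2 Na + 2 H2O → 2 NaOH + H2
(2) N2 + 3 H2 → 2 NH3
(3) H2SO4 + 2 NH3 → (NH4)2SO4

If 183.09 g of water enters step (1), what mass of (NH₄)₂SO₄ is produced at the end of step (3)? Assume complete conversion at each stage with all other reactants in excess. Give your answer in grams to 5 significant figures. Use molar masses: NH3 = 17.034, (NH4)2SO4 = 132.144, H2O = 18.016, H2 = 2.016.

223.82 g

n(H2O) = 183.09 / 18.016 = 10.1626 mol.
Reaction (1): H2O→H2 ratio 2:1 ⇒ n(H2) = 5.08132 mol.
Reaction (2): H2→NH3 ratio 3:2 ⇒ n(NH3) = 3.38754 mol.
Reaction (3): NH3→(NH4)2SO4 ratio 2:1 ⇒ n((NH4)2SO4) = 1.69377 mol.
Mass of (NH4)2SO4 = 1.69377 × 132.144 = 223.822 g.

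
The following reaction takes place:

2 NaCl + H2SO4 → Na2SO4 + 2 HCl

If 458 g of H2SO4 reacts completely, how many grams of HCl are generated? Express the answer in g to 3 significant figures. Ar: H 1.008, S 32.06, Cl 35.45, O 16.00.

341 g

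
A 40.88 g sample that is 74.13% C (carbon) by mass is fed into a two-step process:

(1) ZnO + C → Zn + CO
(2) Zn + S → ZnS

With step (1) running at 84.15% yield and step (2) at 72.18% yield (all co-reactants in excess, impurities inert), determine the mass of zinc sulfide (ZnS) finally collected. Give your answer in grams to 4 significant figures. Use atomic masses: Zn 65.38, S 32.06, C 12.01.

149.3 g

Pure C = 40.88 × 0.7413 = 30.304 g.
M(C) = 12.01 g/mol.
M(ZnS) = 65.38 + 32.06 = 97.44 g/mol.
n(C) = 30.304 / 12.01 = 2.5233 mol.
Step 1 (C:Zn = 1:1): theoretical n(Zn) = 2.5233 mol; at 84.15% yield, n(Zn) = 2.1233 mol.
Step 2 (Zn:ZnS = 1:1): theoretical n(ZnS) = 2.1233 mol, so theoretical mass = 2.1233 × 97.44 = 206.90 g.
At 72.18% yield, actual mass of ZnS = 206.90 × 0.7218 = 149.34 g.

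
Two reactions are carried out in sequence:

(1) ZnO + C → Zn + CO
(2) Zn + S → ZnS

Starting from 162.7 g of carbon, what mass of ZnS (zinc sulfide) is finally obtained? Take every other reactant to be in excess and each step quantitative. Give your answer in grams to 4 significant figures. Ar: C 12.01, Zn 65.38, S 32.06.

M(C) = 12.01 g/mol.
M(ZnS) = 65.38 + 32.06 = 97.44 g/mol.
n(C) = 162.70 / 12.01 = 13.547 mol.
Step 1 gives a 1:1 ratio of C to Zn, so n(Zn) = 13.547 mol.
In step 2 the Zn:ZnS ratio is 1:1, so n(ZnS) = 13.547 mol.
Mass of ZnS = 13.547 × 97.44 = 1320.0 g.

1320 g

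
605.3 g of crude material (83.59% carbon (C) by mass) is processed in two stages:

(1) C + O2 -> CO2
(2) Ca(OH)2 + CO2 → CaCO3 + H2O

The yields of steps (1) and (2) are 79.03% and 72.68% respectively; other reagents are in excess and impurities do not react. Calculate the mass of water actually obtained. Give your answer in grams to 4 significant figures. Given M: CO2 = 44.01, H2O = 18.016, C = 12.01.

Pure C = 605.3 × 0.8359 = 505.97 g.
n(C) = 505.97 / 12.01 = 42.129 mol.
Step 1 (C:CO2 = 1:1): theoretical n(CO2) = 42.129 mol; at 79.03% yield, n(CO2) = 33.295 mol.
Step 2 (CO2:H2O = 1:1): theoretical n(H2O) = 33.295 mol, so theoretical mass = 33.295 × 18.016 = 599.84 g.
At 72.68% yield, actual mass of H2O = 599.84 × 0.7268 = 435.96 g.

436.0 g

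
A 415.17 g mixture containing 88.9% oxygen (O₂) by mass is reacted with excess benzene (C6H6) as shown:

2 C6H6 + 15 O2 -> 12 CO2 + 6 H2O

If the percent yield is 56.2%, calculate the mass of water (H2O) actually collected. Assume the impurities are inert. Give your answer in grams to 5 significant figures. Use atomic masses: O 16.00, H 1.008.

46.712 g

Pure O2 available = 415.17 g × 0.889 = 369.086 g.
M(O2) = 2(16.00) = 32.00 g/mol.
M(H2O) = 2(1.008) + 16.00 = 18.016 g/mol.
n(O2) = 369.086 g / 32.00 g/mol = 11.5339 mol.
From the equation the O2:H2O mole ratio is 15:6, so n(H2O) = 11.5339 × 6/15 = 4.61358 mol.
Mass of H2O = 4.61358 mol × 18.016 g/mol = 83.1182 g.
Actual mass collected = 83.1182 g × 0.562 = 46.7124 g.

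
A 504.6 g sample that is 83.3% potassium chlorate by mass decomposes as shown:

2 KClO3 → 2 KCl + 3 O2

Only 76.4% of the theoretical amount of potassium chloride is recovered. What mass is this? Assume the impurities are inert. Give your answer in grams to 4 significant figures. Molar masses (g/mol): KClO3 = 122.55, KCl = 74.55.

195.4 g

Pure KClO3 available = 504.6 g × 0.833 = 420.33 g.
n(KClO3) = 420.33 g / 122.55 g/mol = 3.4299 mol.
From the equation the KClO3:KCl mole ratio is 2:2, so n(KCl) = 3.4299 × 2/2 = 3.4299 mol.
Mass of KCl = 3.4299 mol × 74.55 g/mol = 255.70 g.
Actual mass collected = 255.70 g × 0.764 = 195.35 g.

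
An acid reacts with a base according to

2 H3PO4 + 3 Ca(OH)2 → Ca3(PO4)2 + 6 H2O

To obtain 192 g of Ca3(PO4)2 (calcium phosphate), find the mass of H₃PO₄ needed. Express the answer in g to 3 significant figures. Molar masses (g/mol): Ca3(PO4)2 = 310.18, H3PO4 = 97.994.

n(Ca3(PO4)2) = 192.0 g / 310.18 g/mol = 0.6190 mol.
From the equation the Ca3(PO4)2:H3PO4 mole ratio is 1:2, so n(H3PO4) = 0.6190 × 2/1 = 1.238 mol.
Mass of H3PO4 = 1.238 mol × 97.994 g/mol = 121.3 g.

121 g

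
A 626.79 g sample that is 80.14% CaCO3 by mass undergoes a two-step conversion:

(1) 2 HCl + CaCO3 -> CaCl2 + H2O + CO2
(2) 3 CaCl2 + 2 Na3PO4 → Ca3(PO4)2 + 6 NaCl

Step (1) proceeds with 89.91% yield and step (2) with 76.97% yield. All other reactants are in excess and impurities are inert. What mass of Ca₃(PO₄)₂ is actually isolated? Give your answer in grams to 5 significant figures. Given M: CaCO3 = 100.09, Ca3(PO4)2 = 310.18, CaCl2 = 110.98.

Pure CaCO3 = 626.79 × 0.8014 = 502.310 g.
n(CaCO3) = 502.310 / 100.09 = 5.01858 mol.
Step 1 (CaCO3:CaCl2 = 1:1): theoretical n(CaCl2) = 5.01858 mol; at 89.91% yield, n(CaCl2) = 4.51220 mol.
Step 2 (CaCl2:Ca3(PO4)2 = 3:1): theoretical n(Ca3(PO4)2) = 1.50407 mol, so theoretical mass = 1.50407 × 310.18 = 466.532 g.
At 76.97% yield, actual mass of Ca3(PO4)2 = 466.532 × 0.7697 = 359.090 g.

359.09 g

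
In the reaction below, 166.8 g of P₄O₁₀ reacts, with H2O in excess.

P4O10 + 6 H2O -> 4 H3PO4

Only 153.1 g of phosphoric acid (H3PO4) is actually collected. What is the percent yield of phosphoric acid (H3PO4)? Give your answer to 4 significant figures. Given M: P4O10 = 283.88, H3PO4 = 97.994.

n(P4O10) = 166.80 g / 283.88 g/mol = 0.58757 mol.
From the equation the P4O10:H3PO4 mole ratio is 1:4, so n(H3PO4) = 0.58757 × 4/1 = 2.3503 mol.
Mass of H3PO4 = 2.3503 mol × 97.994 g/mol = 230.31 g.
This is the theoretical yield. Percent yield = 153.1 g / 230.31 g × 100% = 66.474%.

66.47 %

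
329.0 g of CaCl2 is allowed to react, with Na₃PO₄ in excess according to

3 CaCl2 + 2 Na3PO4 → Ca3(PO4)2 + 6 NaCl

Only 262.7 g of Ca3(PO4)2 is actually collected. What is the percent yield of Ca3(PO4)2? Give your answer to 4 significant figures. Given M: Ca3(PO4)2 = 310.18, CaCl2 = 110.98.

85.71 %

n(CaCl2) = 329.00 g / 110.98 g/mol = 2.9645 mol.
From the equation the CaCl2:Ca3(PO4)2 mole ratio is 3:1, so n(Ca3(PO4)2) = 2.9645 × 1/3 = 0.98817 mol.
Mass of Ca3(PO4)2 = 0.98817 mol × 310.18 g/mol = 306.51 g.
This is the theoretical yield. Percent yield = 262.7 g / 306.51 g × 100% = 85.707%.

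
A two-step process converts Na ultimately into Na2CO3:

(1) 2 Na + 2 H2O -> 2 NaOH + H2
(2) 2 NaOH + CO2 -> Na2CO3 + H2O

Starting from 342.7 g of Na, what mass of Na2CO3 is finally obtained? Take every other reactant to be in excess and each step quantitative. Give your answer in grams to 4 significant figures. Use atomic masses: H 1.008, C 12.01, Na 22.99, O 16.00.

M(Na) = 22.99 g/mol.
M(Na2CO3) = 2(22.99) + 12.01 + 3(16.00) = 105.99 g/mol.
n(Na) = 342.70 / 22.99 = 14.906 mol.
Step 1 gives a 2:2 ratio of Na to NaOH, so n(NaOH) = 14.906 mol.
In step 2 the NaOH:Na2CO3 ratio is 2:1, so n(Na2CO3) = 7.4532 mol.
Mass of Na2CO3 = 7.4532 × 105.99 = 789.97 g.

790.0 g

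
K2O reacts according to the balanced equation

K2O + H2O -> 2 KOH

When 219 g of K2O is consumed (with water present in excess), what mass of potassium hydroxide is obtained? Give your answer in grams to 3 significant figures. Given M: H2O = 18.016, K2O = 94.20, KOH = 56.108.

n(K2O) = 219.0 g / 94.20 g/mol = 2.325 mol.
From the equation the K2O:KOH mole ratio is 1:2, so n(KOH) = 2.325 × 2/1 = 4.650 mol.
Mass of KOH = 4.650 mol × 56.108 g/mol = 260.9 g.

261 g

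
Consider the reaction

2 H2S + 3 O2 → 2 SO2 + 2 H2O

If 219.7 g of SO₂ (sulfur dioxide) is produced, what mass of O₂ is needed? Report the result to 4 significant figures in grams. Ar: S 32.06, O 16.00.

164.6 g

M(SO2) = 32.06 + 2(16.00) = 64.06 g/mol.
M(O2) = 2(16.00) = 32.00 g/mol.
n(SO2) = 219.70 g / 64.06 g/mol = 3.4296 mol.
From the equation the SO2:O2 mole ratio is 2:3, so n(O2) = 3.4296 × 3/2 = 5.1444 mol.
Mass of O2 = 5.1444 mol × 32.00 g/mol = 164.62 g.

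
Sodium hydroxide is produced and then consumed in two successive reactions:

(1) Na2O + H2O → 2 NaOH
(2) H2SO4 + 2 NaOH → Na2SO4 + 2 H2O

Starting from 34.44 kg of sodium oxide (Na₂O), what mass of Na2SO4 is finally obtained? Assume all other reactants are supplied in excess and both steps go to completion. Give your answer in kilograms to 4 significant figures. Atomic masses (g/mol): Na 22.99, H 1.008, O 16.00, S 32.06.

78.93 kg

M(Na2O) = 2(22.99) + 16.00 = 61.98 g/mol.
M(Na2SO4) = 2(22.99) + 32.06 + 4(16.00) = 142.04 g/mol.
34.44 kg = 34440 g.
n(Na2O) = 34440 / 61.98 = 555.66 mol.
Step 1 gives a 1:2 ratio of Na2O to NaOH, so n(NaOH) = 1111.3 mol.
In step 2 the NaOH:Na2SO4 ratio is 2:1, so n(Na2SO4) = 555.66 mol.
Mass of Na2SO4 = 555.66 × 142.04 = 78926 g = 78.93 kg.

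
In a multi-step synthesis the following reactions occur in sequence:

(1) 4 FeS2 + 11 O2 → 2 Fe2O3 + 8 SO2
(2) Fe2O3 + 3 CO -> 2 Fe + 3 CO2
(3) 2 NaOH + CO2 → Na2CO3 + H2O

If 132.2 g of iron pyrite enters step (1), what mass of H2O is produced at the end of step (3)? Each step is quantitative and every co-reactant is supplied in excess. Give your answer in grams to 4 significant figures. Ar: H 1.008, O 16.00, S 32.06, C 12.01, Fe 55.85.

29.78 g

M(FeS2) = 55.85 + 2(32.06) = 119.97 g/mol.
M(H2O) = 2(1.008) + 16.00 = 18.016 g/mol.
n(FeS2) = 132.2 / 119.97 = 1.1019 mol.
Reaction (1): FeS2→Fe2O3 ratio 4:2 ⇒ n(Fe2O3) = 0.55097 mol.
Reaction (2): Fe2O3→CO2 ratio 1:3 ⇒ n(CO2) = 1.6529 mol.
Reaction (3): CO2→H2O ratio 1:1 ⇒ n(H2O) = 1.6529 mol.
Mass of H2O = 1.6529 × 18.016 = 29.779 g.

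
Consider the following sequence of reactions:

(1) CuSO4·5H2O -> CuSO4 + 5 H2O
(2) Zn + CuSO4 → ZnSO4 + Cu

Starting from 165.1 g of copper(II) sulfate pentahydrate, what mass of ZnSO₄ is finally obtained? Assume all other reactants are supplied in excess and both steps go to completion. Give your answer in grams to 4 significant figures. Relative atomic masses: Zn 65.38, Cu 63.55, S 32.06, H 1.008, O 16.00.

106.7 g

M(CuSO4·5H2O) = 63.55 + 32.06 + 9(16.00) + 10(1.008) = 249.69 g/mol.
M(ZnSO4) = 65.38 + 32.06 + 4(16.00) = 161.44 g/mol.
n(CuSO4·5H2O) = 165.10 / 249.69 = 0.66122 mol.
Step 1 gives a 1:1 ratio of CuSO4·5H2O to CuSO4, so n(CuSO4) = 0.66122 mol.
In step 2 the CuSO4:ZnSO4 ratio is 1:1, so n(ZnSO4) = 0.66122 mol.
Mass of ZnSO4 = 0.66122 × 161.44 = 106.75 g.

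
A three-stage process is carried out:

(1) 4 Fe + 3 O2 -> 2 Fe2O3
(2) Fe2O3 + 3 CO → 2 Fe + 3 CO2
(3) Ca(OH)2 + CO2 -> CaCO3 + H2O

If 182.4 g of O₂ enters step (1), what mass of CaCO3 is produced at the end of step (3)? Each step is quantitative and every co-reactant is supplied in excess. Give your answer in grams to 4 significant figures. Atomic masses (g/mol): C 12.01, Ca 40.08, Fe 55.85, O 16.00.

M(O2) = 2(16.00) = 32.00 g/mol.
M(CaCO3) = 40.08 + 12.01 + 3(16.00) = 100.09 g/mol.
n(O2) = 182.4 / 32.00 = 5.7000 mol.
Reaction (1): O2→Fe2O3 ratio 3:2 ⇒ n(Fe2O3) = 3.8000 mol.
Reaction (2): Fe2O3→CO2 ratio 1:3 ⇒ n(CO2) = 11.400 mol.
Reaction (3): CO2→CaCO3 ratio 1:1 ⇒ n(CaCO3) = 11.400 mol.
Mass of CaCO3 = 11.400 × 100.09 = 1141.0 g.

1141 g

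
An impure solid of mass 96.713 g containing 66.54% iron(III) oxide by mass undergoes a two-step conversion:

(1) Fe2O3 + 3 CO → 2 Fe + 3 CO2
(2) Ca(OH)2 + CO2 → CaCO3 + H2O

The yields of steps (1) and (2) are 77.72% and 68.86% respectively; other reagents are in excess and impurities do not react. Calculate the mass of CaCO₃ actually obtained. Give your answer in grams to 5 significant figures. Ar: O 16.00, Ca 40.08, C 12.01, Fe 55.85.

64.755 g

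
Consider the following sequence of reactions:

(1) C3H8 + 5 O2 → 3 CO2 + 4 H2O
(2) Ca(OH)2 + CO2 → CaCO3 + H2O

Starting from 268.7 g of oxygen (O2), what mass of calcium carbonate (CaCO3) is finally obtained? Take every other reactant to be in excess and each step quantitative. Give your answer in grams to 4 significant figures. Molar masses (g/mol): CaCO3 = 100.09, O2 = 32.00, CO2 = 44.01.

504.3 g

n(O2) = 268.70 / 32.00 = 8.3969 mol.
Step 1 gives a 5:3 ratio of O2 to CO2, so n(CO2) = 5.0381 mol.
In step 2 the CO2:CaCO3 ratio is 1:1, so n(CaCO3) = 5.0381 mol.
Mass of CaCO3 = 5.0381 × 100.09 = 504.27 g.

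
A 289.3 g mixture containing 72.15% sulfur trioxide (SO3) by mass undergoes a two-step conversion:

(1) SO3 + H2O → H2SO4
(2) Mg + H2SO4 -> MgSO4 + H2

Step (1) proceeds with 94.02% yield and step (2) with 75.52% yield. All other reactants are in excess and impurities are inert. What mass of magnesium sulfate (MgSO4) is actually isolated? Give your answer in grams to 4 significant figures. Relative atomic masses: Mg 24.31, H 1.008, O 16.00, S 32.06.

Pure SO3 = 289.3 × 0.7215 = 208.73 g.
M(SO3) = 32.06 + 3(16.00) = 80.06 g/mol.
M(MgSO4) = 24.31 + 32.06 + 4(16.00) = 120.37 g/mol.
n(SO3) = 208.73 / 80.06 = 2.6072 mol.
Step 1 (SO3:H2SO4 = 1:1): theoretical n(H2SO4) = 2.6072 mol; at 94.02% yield, n(H2SO4) = 2.4513 mol.
Step 2 (H2SO4:MgSO4 = 1:1): theoretical n(MgSO4) = 2.4513 mol, so theoretical mass = 2.4513 × 120.37 = 295.06 g.
At 75.52% yield, actual mass of MgSO4 = 295.06 × 0.7552 = 222.83 g.

222.8 g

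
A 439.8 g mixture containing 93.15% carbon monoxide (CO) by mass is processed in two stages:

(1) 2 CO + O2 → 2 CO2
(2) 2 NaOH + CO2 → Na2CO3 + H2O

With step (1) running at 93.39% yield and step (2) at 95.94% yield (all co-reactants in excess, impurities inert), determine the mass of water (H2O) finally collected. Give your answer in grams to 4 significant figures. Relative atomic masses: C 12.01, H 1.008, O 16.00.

236.1 g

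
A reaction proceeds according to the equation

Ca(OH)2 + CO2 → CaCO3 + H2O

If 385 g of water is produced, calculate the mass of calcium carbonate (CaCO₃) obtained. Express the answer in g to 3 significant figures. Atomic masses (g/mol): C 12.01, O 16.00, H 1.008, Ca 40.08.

2140 g

M(H2O) = 2(1.008) + 16.00 = 18.016 g/mol.
M(CaCO3) = 40.08 + 12.01 + 3(16.00) = 100.09 g/mol.
n(H2O) = 385.0 g / 18.016 g/mol = 21.37 mol.
From the equation the H2O:CaCO3 mole ratio is 1:1, so n(CaCO3) = 21.37 × 1/1 = 21.37 mol.
Mass of CaCO3 = 21.37 mol × 100.09 g/mol = 2139 g.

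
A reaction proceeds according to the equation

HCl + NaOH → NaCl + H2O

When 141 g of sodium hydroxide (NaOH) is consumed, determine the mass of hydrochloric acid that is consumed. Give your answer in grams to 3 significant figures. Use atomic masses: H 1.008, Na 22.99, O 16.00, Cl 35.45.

129 g

M(NaOH) = 22.99 + 16.00 + 1.008 = 39.998 g/mol.
M(HCl) = 1.008 + 35.45 = 36.458 g/mol.
n(NaOH) = 141.0 g / 39.998 g/mol = 3.525 mol.
From the equation the NaOH:HCl mole ratio is 1:1, so n(HCl) = 3.525 × 1/1 = 3.525 mol.
Mass of HCl = 3.525 mol × 36.458 g/mol = 128.5 g.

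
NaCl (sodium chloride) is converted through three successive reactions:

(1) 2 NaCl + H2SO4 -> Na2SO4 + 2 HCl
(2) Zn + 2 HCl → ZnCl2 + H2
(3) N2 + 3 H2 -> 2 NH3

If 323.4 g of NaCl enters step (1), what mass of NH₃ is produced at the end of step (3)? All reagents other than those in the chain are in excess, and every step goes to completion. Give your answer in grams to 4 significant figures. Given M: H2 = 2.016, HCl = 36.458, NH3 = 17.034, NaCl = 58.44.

31.42 g

n(NaCl) = 323.4 / 58.44 = 5.5339 mol.
Reaction (1): NaCl→HCl ratio 2:2 ⇒ n(HCl) = 5.5339 mol.
Reaction (2): HCl→H2 ratio 2:1 ⇒ n(H2) = 2.7669 mol.
Reaction (3): H2→NH3 ratio 3:2 ⇒ n(NH3) = 1.8446 mol.
Mass of NH3 = 1.8446 × 17.034 = 31.421 g.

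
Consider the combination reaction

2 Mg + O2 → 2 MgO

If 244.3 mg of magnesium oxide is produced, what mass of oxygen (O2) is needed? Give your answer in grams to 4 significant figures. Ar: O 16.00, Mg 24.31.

M(MgO) = 24.31 + 16.00 = 40.31 g/mol.
M(O2) = 2(16.00) = 32.00 g/mol.
Convert: 244.3 mg = 0.24430 g.
n(MgO) = 0.24430 g / 40.31 g/mol = 0.0060605 mol.
From the equation the MgO:O2 mole ratio is 2:1, so n(O2) = 0.0060605 × 1/2 = 0.0030303 mol.
Mass of O2 = 0.0030303 mol × 32.00 g/mol = 0.096968 g.

0.09697 g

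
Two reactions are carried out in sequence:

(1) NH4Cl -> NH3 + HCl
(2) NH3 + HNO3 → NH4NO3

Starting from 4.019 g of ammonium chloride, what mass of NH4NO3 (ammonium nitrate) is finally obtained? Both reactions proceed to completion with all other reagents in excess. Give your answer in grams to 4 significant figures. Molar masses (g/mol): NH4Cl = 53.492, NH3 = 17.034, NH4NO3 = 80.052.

n(NH4Cl) = 4.0190 / 53.492 = 0.075133 mol.
Step 1 gives a 1:1 ratio of NH4Cl to NH3, so n(NH3) = 0.075133 mol.
In step 2 the NH3:NH4NO3 ratio is 1:1, so n(NH4NO3) = 0.075133 mol.
Mass of NH4NO3 = 0.075133 × 80.052 = 6.0145 g.

6.015 g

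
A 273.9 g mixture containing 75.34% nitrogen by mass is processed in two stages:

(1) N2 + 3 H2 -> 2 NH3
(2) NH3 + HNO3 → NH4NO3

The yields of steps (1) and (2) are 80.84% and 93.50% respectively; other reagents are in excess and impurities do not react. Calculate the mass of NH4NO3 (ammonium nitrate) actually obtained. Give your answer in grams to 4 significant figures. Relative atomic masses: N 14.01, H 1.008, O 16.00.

891.2 g

Pure N2 = 273.9 × 0.7534 = 206.36 g.
M(N2) = 2(14.01) = 28.02 g/mol.
M(NH4NO3) = 2(14.01) + 4(1.008) + 3(16.00) = 80.052 g/mol.
n(N2) = 206.36 / 28.02 = 7.3646 mol.
Step 1 (N2:NH3 = 1:2): theoretical n(NH3) = 14.729 mol; at 80.84% yield, n(NH3) = 11.907 mol.
Step 2 (NH3:NH4NO3 = 1:1): theoretical n(NH4NO3) = 11.907 mol, so theoretical mass = 11.907 × 80.052 = 953.19 g.
At 93.50% yield, actual mass of NH4NO3 = 953.19 × 0.9350 = 891.23 g.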